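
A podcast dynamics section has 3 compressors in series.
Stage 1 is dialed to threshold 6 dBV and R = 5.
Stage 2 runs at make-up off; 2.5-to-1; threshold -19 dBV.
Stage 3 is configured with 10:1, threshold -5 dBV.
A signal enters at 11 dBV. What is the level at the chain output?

Stage 1: overshoot 5 dB → 5/5 = 1 dB → 7 dBV.
Stage 2: 7 dBV is 26 dB over -19 dBV; at 2.5:1 that becomes 10.4 dB over, giving -8.6 dBV.
Stage 3: below threshold (-8.6 ≤ -5); passes unchanged; output -8.6 dBV.

-8.6 dBV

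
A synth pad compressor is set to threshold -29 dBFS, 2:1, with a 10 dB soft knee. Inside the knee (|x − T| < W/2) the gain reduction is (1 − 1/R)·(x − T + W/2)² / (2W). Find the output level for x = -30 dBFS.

x − T + W/2 = -30 − (-29) + 5 = 4.
GR = (1 − 1/2) × 4² / 20 = 0.5 × 16 / 20 = 0.4 dB.
Output = -30 − 0.4 = -30.4 dBFS.

-30.4 dBFS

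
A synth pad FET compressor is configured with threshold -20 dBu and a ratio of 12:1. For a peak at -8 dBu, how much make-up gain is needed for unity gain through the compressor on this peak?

Without make-up, output = threshold + overshoot/12 = -20 + 1 = -19 dBu.
Gap to target: 11 dB.

11 dB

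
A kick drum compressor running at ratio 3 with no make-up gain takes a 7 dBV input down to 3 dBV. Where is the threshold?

1 dBV

Let T be the threshold. Output overshoot = (input overshoot)/R, so 3 − T = (7 − T)/3.
3·(3 − T) = 7 − T → 2·T = 9 − 7 = 2.
T = 2/2 = 1 dBV.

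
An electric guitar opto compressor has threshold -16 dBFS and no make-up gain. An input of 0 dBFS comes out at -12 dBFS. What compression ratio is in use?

Input overshoot = 0 − (-16) = 16 dB; output overshoot = -12 − (-16) = 4 dB.
Ratio = 16 / 4 = 4.

4:1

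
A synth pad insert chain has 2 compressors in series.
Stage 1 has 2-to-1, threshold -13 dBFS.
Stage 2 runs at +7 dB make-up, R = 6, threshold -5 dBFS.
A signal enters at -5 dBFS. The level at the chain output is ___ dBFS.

-2 dBFS

Stage 1: overshoot 8 dB → 8/2 = 4 dB → -9 dBFS.
Stage 2: below threshold (-9 ≤ -5); passes unchanged; make-up brings it to -2 dBFS.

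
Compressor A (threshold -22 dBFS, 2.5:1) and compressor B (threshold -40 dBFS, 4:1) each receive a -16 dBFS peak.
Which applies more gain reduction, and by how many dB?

B, by 14.4 dB

A: 6 dB over, compressed to 2.4 dB over, so 3.6 dB of GR.
B: 24 dB over, compressed to 6 dB over, so 18 dB of GR.
Difference: 14.4 dB in favour of B.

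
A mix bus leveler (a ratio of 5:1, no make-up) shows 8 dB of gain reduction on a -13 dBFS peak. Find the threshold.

-23 dBFS

Input is 10 dB above T (since output overshoot × R = input overshoot: (-21 − T)·5 = -13 − T gives T = -23 dBFS).
Check: -23 + (-13 − (-23))/5 = -23 + 2 = -21 dBFS. ✓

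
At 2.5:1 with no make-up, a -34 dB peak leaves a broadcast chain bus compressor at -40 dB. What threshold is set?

-44 dB

Input is 10 dB above T (since output overshoot × R = input overshoot: (-40 − T)·2.5 = -34 − T gives T = -44 dB).
Check: -44 + (-34 − (-44))/2.5 = -44 + 4 = -40 dB. ✓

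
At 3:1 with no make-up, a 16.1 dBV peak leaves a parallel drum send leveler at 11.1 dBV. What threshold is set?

8.6 dBV

Input is 7.5 dB above T (since output overshoot × R = input overshoot: (11.1 − T)·3 = 16.1 − T gives T = 8.6 dBV).
Check: 8.6 + (16.1 − 8.6)/3 = 8.6 + 2.5 = 11.1 dBV. ✓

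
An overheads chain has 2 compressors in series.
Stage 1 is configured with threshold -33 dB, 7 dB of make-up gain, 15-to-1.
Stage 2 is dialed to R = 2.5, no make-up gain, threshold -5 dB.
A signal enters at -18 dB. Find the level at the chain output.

-25 dB

Stage 1: 15 dB above -33 dB, reduced 15:1 to 1 dB above → -32 dB; +7 dB make-up → -25 dB.
Stage 2: below threshold (-25 ≤ -5); passes unchanged; output -25 dB.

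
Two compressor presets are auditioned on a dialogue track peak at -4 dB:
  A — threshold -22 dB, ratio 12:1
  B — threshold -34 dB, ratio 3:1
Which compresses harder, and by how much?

A: GR = 18 − 18/12 = 16.5 dB.
B: GR = 30 − 30/3 = 20 dB.
B applies 3.5 dB more gain reduction.

B, by 3.5 dB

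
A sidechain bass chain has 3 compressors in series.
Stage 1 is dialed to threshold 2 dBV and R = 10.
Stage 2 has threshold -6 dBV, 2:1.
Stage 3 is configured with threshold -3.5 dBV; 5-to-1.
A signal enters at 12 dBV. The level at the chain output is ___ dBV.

Stage 1: 10 dB above 2 dBV, reduced 10:1 to 1 dB above → 3 dBV.
Stage 2: 9 dB above -6 dBV, reduced 2:1 to 4.5 dB above → -1.5 dBV.
Stage 3: -1.5 dBV is 2 dB over -3.5 dBV; at 5:1 that becomes 0.4 dB over, giving -3.1 dBV.

-3.1 dBV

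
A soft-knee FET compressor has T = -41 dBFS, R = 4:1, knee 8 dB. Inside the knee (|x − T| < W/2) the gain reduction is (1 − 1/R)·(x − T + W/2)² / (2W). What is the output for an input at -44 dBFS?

x − T + W/2 = -44 − (-41) + 4 = 1.
GR = (1 − 1/4) × 1² / 16 = 0.75 × 1 / 16 = 0.046875 dB.
Output = -44 − 0.046875 = -44.046875 dBFS.

-44.046875 dBFS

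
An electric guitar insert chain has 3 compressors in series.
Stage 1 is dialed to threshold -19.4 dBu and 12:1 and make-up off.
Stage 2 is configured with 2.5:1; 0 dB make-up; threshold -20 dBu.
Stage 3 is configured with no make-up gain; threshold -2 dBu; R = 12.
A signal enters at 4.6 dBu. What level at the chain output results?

Stage 1: 4.6 dBu is 24 dB over -19.4 dBu; at 12:1 that becomes 2 dB over, giving -17.4 dBu.
Stage 2: 2.6 dB above -20 dBu, reduced 2.5:1 to 1.04 dB above → -18.96 dBu.
Stage 3: below threshold (-18.96 ≤ -2); passes unchanged; output -18.96 dBu.

-18.96 dBu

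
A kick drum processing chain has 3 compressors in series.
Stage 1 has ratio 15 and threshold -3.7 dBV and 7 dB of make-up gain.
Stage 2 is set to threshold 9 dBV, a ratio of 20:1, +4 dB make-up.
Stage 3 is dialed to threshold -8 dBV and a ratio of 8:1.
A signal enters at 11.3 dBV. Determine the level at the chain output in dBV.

-5.9625 dBV

Stage 1: 11.3 dBV is 15 dB over -3.7 dBV; at 15:1 that becomes 1 dB over, giving -2.7 dBV; +7 dB make-up → 4.3 dBV.
Stage 2: 4.3 dBV ≤ 9 dBV, so stage 2 doesn't engage; make-up brings it to 8.3 dBV.
Stage 3: overshoot 16.3 dB → 16.3/8 = 2.0375 dB → -5.9625 dBV.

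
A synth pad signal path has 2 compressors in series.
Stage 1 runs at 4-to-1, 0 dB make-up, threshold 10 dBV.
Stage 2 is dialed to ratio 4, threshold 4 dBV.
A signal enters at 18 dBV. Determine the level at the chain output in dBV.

Stage 1: 8 dB above 10 dBV, reduced 4:1 to 2 dB above → 12 dBV.
Stage 2: 8 dB above 4 dBV, reduced 4:1 to 2 dB above → 6 dBV.

6 dBV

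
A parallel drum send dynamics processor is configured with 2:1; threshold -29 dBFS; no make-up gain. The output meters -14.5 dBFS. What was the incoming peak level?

0 dBFS

That's 14.5 dB above the -29 dBFS threshold.
Input overshoot = R × output overshoot = 29 dB → input = -29 + 29 = 0 dBFS.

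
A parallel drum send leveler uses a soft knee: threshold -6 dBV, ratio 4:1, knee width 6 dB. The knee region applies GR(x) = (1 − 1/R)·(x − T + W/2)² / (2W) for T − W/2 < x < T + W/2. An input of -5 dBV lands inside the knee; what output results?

x − T + W/2 = -5 − (-6) + 3 = 4.
GR = (1 − 1/4) × 4² / 12 = 0.75 × 16 / 12 = 1 dB.
Output = -5 − 1 = -6 dBV.

-6 dBV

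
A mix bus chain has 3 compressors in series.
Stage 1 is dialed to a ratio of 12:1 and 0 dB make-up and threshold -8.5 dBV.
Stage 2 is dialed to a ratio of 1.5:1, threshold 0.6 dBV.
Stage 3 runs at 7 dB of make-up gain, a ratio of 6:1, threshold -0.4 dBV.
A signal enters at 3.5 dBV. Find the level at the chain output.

-0.5 dBV

Stage 1: 12 dB above -8.5 dBV, reduced 12:1 to 1 dB above → -7.5 dBV.
Stage 2: below threshold (-7.5 ≤ 0.6); passes unchanged; output -7.5 dBV.
Stage 3: -7.5 dBV ≤ -0.4 dBV, so stage 3 doesn't engage; make-up brings it to -0.5 dBV.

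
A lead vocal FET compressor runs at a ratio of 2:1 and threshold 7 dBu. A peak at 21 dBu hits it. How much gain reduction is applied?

7 dB

Overshoot = 21 − 7 = 14 dB.
A 2:1 ratio leaves 7 dB of that excess.
GR = overshoot in − overshoot out = 14 − 7 = 7 dB.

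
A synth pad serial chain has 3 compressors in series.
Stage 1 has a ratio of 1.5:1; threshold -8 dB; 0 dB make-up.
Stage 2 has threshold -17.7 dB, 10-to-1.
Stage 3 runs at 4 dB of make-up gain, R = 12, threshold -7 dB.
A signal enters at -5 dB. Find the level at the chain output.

Stage 1: 3 dB above -8 dB, reduced 1.5:1 to 2 dB above → -6 dB.
Stage 2: 11.7 dB above -17.7 dB, reduced 10:1 to 1.17 dB above → -16.53 dB.
Stage 3: -16.53 dB ≤ -7 dB, so stage 3 doesn't engage; make-up brings it to -12.53 dB.

-12.53 dB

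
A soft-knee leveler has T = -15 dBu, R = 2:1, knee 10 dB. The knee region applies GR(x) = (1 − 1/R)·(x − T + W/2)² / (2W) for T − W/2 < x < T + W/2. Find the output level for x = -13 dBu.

-14.225 dBu

x − T + W/2 = -13 − (-15) + 5 = 7.
GR = (1 − 1/2) × 7² / 20 = 0.5 × 49 / 20 = 1.225 dB.
Output = -13 − 1.225 = -14.225 dBu.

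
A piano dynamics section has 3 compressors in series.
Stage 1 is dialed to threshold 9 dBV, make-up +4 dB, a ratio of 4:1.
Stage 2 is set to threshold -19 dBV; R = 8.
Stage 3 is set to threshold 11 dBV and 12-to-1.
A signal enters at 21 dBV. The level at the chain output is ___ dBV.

-14.625 dBV

Stage 1: overshoot 12 dB → 12/4 = 3 dB → 12 dBV; +4 dB make-up → 16 dBV.
Stage 2: overshoot 35 dB → 35/8 = 4.375 dB → -14.625 dBV.
Stage 3: -14.625 dBV ≤ 11 dBV, so stage 3 doesn't engage; output -14.625 dBV.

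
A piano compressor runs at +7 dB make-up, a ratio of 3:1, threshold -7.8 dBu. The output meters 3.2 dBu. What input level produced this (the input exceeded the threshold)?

4.2 dBu

Remove make-up: 3.2 − 7 = -3.8 dBu.
That's 4 dB above the -7.8 dBu threshold.
Input overshoot = R × output overshoot = 12 dB → input = -7.8 + 12 = 4.2 dBu.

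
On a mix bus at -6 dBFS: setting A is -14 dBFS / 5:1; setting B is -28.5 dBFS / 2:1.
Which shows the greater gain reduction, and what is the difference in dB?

A: GR = 8 − 8/5 = 6.4 dB.
B: GR = 22.5 − 22.5/2 = 11.25 dB.
Difference: 4.85 dB in favour of B.

B, by 4.85 dB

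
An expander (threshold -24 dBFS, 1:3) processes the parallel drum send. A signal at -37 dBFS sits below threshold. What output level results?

Undershoot = (-24) − (-37) = 13 dB.
At 1:3, that expands to 39 dB under threshold.
Output = -24 − 39 = -63 dBFS.

-63 dBFS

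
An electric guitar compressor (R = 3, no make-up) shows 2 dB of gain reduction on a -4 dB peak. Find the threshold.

-7 dB

Input is 3 dB above T (since output overshoot × R = input overshoot: (-6 − T)·3 = -4 − T gives T = -7 dB).
Check: -7 + (-4 − (-7))/3 = -7 + 1 = -6 dB. ✓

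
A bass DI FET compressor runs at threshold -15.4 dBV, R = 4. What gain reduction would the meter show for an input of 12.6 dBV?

21 dB

12.6 dBV exceeds the threshold by 28 dB.
After 4:1 compression the overshoot becomes 28/4 = 7 dB.
Gain reduction = 28 − 7 = 21 dB.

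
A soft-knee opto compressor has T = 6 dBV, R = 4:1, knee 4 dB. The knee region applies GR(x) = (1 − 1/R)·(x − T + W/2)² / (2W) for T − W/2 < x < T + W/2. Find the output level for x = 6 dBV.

5.625 dBV

x − T + W/2 = 6 − 6 + 2 = 2.
GR = (1 − 1/4) × 2² / 8 = 0.75 × 4 / 8 = 0.375 dB.
Output = 6 − 0.375 = 5.625 dBV.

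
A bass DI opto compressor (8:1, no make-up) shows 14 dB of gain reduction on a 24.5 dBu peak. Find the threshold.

8.5 dBu

Input is 16 dB above T (since output overshoot × R = input overshoot: (10.5 − T)·8 = 24.5 − T gives T = 8.5 dBu).
Check: 8.5 + (24.5 − 8.5)/8 = 8.5 + 2 = 10.5 dBu. ✓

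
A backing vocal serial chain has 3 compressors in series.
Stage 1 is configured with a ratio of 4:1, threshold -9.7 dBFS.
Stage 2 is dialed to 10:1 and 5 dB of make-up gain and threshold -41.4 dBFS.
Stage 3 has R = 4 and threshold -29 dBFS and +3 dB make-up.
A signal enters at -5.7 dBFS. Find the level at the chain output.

Stage 1: 4 dB above -9.7 dBFS, reduced 4:1 to 1 dB above → -8.7 dBFS.
Stage 2: -8.7 dBFS is 32.7 dB over -41.4 dBFS; at 10:1 that becomes 3.27 dB over, giving -38.13 dBFS; +5 dB make-up → -33.13 dBFS.
Stage 3: -33.13 dBFS is at or below the -29 dBFS threshold — no compression; make-up brings it to -30.13 dBFS.

-30.13 dBFS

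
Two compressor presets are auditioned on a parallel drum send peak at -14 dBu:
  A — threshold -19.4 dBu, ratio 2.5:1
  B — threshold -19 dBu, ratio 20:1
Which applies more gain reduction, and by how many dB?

B, by 1.51 dB

A: overshoot 5.4 dB → output overshoot 2.16 dB → GR 3.24 dB.
B: overshoot 5 dB → output overshoot 0.25 dB → GR 4.75 dB.
B applies 1.51 dB more gain reduction.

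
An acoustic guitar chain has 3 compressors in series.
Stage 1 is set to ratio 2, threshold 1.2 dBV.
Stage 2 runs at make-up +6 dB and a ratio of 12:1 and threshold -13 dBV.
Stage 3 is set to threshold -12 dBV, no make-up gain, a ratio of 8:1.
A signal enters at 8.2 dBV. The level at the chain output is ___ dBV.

-11.190625 dBV

Stage 1: 8.2 dBV is 7 dB over 1.2 dBV; at 2:1 that becomes 3.5 dB over, giving 4.7 dBV.
Stage 2: 4.7 dBV is 17.7 dB over -13 dBV; at 12:1 that becomes 1.475 dB over, giving -11.525 dBV; +6 dB make-up → -5.525 dBV.
Stage 3: overshoot 6.475 dB → 6.475/8 = 0.809375 dB → -11.190625 dBV.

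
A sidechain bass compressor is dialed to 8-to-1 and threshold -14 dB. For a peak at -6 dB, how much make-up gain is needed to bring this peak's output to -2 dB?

Without make-up, output = threshold + overshoot/8 = -14 + 1 = -13 dB.
Gap to target: 11 dB.

11 dB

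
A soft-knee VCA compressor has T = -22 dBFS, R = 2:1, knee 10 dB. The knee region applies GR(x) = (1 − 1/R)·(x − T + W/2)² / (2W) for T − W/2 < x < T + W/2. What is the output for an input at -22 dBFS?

-22.625 dBFS

x − T + W/2 = -22 − (-22) + 5 = 5.
GR = (1 − 1/2) × 5² / 20 = 0.5 × 25 / 20 = 0.625 dB.
Output = -22 − 0.625 = -22.625 dBFS.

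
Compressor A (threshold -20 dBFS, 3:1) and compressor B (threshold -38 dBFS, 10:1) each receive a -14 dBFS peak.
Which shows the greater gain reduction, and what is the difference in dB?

A: 6 dB over, compressed to 2 dB over, so 4 dB of GR.
B: 24 dB over, compressed to 2.4 dB over, so 21.6 dB of GR.
B reduces 17.6 dB more.

B, by 17.6 dB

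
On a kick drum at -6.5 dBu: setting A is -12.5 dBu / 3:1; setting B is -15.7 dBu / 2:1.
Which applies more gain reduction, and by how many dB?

B, by 0.6 dB

A: overshoot 6 dB → output overshoot 2 dB → GR 4 dB.
B: overshoot 9.2 dB → output overshoot 4.6 dB → GR 4.6 dB.
Difference: 0.6 dB in favour of B.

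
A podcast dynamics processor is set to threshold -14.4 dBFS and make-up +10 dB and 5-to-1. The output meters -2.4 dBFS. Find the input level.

Stripping the +10 dB make-up gives -12.4 dBFS at the gain stage.
The compressed level sits -12.4 − (-14.4) = 2 dB over threshold.
Input overshoot = R × output overshoot = 10 dB → input = -14.4 + 10 = -4.4 dBFS.

-4.4 dBFS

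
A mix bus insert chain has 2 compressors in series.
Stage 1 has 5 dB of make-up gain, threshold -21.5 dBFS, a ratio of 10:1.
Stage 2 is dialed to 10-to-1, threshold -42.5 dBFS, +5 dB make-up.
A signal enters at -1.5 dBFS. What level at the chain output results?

-34.7 dBFS

Stage 1: 20 dB above -21.5 dBFS, reduced 10:1 to 2 dB above → -19.5 dBFS; +5 dB make-up → -14.5 dBFS.
Stage 2: 28 dB above -42.5 dBFS, reduced 10:1 to 2.8 dB above → -39.7 dBFS; +5 dB make-up → -34.7 dBFS.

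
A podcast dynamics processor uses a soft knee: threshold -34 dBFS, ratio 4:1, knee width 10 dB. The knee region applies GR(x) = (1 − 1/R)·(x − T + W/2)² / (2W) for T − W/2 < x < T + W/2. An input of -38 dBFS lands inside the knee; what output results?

x − T + W/2 = -38 − (-34) + 5 = 1.
GR = (1 − 1/4) × 1² / 20 = 0.75 × 1 / 20 = 0.0375 dB.
Output = -38 − 0.0375 = -38.0375 dBFS.

-38.0375 dBFS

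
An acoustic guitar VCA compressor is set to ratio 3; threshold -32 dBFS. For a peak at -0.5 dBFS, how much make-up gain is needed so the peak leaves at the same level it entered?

Without make-up, output = threshold + overshoot/3 = -32 + 10.5 = -21.5 dBFS.
Gap to target: 21 dB.

21 dB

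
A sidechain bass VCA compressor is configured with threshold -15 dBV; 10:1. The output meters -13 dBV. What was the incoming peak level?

5 dBV

The compressed level sits -13 − (-15) = 2 dB over threshold.
Before 10:1 compression the overshoot was 2 × 10 = 20 dB, so input = -15 + 20 = 5 dBV.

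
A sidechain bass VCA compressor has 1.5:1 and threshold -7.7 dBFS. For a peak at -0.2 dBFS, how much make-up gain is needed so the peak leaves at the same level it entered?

Without make-up, output = threshold + overshoot/1.5 = -7.7 + 5 = -2.7 dBFS.
Gap to target: 2.5 dB.

2.5 dB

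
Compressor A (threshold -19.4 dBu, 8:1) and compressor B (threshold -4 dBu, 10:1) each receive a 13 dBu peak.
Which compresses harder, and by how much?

A: overshoot 32.4 dB → output overshoot 4.05 dB → GR 28.35 dB.
B: overshoot 17 dB → output overshoot 1.7 dB → GR 15.3 dB.
A applies 13.05 dB more gain reduction.

A, by 13.05 dB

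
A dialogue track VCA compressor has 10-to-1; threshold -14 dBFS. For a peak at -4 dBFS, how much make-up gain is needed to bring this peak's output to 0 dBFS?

13 dB

Overshoot 10 dB → 10/10 = 1 dB after compression, so the compressed level is -14 + 1 = -13 dBFS.
Make-up = target − compressed = 0 − (-13) = 13 dB.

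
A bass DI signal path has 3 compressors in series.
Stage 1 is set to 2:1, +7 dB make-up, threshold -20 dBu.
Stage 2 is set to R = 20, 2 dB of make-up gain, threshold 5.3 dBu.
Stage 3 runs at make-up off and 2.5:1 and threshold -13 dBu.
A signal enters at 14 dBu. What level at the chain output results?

Stage 1: 14 dBu is 34 dB over -20 dBu; at 2:1 that becomes 17 dB over, giving -3 dBu; +7 dB make-up → 4 dBu.
Stage 2: below threshold (4 ≤ 5.3); passes unchanged; make-up brings it to 6 dBu.
Stage 3: overshoot 19 dB → 19/2.5 = 7.6 dB → -5.4 dBu.

-5.4 dBu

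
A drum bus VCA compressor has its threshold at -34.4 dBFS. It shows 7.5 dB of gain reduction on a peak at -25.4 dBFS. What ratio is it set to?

6:1

Input overshoot = -25.4 − (-34.4) = 9 dB.
Output overshoot = 9 − 7.5 = 1.5 dB.
Ratio = input overshoot / output overshoot = 9 / 1.5 = 6.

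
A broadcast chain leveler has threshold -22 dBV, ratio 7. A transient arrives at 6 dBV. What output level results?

-18 dBV

Overshoot: 6 − (-22) = 28 dB.
The 28 dB excess becomes 4 dB after 7:1 reduction.
Output = -22 + 4 = -18 dBV.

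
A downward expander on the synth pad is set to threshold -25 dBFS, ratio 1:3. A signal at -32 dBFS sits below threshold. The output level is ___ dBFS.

-46 dBFS

Undershoot = (-25) − (-32) = 7 dB.
At 1:3, that expands to 21 dB under threshold.
Output = -25 − 21 = -46 dBFS.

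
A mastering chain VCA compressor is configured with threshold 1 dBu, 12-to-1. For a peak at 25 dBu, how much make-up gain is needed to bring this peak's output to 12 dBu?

Without make-up, output = threshold + overshoot/12 = 1 + 2 = 3 dBu.
Gap to target: 9 dB.

9 dB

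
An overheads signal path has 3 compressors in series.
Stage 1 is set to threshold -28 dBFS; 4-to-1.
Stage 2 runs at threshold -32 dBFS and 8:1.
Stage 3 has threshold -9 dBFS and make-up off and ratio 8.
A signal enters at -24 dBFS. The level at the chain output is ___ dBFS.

-31.375 dBFS

Stage 1: -24 dBFS is 4 dB over -28 dBFS; at 4:1 that becomes 1 dB over, giving -27 dBFS.
Stage 2: overshoot 5 dB → 5/8 = 0.625 dB → -31.375 dBFS.
Stage 3: below threshold (-31.375 ≤ -9); passes unchanged; output -31.375 dBFS.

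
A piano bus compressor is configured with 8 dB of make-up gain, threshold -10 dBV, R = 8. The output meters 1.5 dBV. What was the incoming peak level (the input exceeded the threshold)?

Remove make-up: 1.5 − 8 = -6.5 dBV.
Post-compression overshoot = -6.5 − (-10) = 3.5 dB.
Input overshoot = R × output overshoot = 28 dB → input = -10 + 28 = 18 dBV.

18 dBV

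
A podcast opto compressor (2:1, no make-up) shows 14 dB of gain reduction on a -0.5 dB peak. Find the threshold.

Gain reduction = -0.5 − (-14.5) = 14 dB; output overshoot = GR / (R − 1) = 14 / 1 = 14 dB.
Threshold = output − output overshoot = -14.5 − 14 = -28.5 dB.

-28.5 dB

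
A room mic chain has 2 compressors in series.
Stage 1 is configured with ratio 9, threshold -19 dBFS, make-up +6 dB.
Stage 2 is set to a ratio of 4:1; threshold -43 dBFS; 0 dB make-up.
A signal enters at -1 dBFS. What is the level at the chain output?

-35 dBFS

Stage 1: overshoot 18 dB → 18/9 = 2 dB → -17 dBFS; +6 dB make-up → -11 dBFS.
Stage 2: overshoot 32 dB → 32/4 = 8 dB → -35 dBFS.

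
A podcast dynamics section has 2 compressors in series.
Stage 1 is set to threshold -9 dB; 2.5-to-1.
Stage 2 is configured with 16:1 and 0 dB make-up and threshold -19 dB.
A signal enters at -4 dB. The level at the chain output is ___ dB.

Stage 1: overshoot 5 dB → 5/2.5 = 2 dB → -7 dB.
Stage 2: 12 dB above -19 dB, reduced 16:1 to 0.75 dB above → -18.25 dB.

-18.25 dB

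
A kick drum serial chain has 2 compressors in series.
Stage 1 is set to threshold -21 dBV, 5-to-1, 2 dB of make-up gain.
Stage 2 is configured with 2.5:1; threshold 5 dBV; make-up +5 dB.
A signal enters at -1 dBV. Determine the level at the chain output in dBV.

-10 dBV

Stage 1: overshoot 20 dB → 20/5 = 4 dB → -17 dBV; +2 dB make-up → -15 dBV.
Stage 2: below threshold (-15 ≤ 5); passes unchanged; make-up brings it to -10 dBV.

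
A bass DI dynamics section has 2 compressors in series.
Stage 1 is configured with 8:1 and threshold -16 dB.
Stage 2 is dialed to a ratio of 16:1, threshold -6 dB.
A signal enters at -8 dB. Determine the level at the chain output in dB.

-15 dB

Stage 1: 8 dB above -16 dB, reduced 8:1 to 1 dB above → -15 dB.
Stage 2: -15 dB ≤ -6 dB, so stage 2 doesn't engage; output -15 dB.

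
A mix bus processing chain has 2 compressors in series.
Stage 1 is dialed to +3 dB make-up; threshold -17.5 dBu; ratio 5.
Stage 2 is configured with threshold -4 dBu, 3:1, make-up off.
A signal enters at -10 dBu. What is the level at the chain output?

-13 dBu

Stage 1: 7.5 dB above -17.5 dBu, reduced 5:1 to 1.5 dB above → -16 dBu; +3 dB make-up → -13 dBu.
Stage 2: below threshold (-13 ≤ -4); passes unchanged; output -13 dBu.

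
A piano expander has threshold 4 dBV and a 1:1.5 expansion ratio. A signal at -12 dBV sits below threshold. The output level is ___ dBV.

-20 dBV

The input is 16 dB below the 4 dBV threshold.
A 1:1.5 expander multiplies undershoot by 1.5: 16 × 1.5 = 24 dB below threshold.
Output = 4 − 24 = -20 dBV.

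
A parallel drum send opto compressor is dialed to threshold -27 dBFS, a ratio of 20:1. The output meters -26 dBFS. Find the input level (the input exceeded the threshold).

-7 dBFS

Post-compression overshoot = -26 − (-27) = 1 dB.
Before 20:1 compression the overshoot was 1 × 20 = 20 dB, so input = -27 + 20 = -7 dBFS.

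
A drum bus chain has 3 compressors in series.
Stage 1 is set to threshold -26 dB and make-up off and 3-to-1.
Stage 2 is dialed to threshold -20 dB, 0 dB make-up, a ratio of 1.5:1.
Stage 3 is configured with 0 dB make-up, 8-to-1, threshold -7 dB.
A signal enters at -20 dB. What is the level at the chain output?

Stage 1: -20 dB is 6 dB over -26 dB; at 3:1 that becomes 2 dB over, giving -24 dB.
Stage 2: -24 dB ≤ -20 dB, so stage 2 doesn't engage; output -24 dB.
Stage 3: below threshold (-24 ≤ -7); passes unchanged; output -24 dB.

-24 dB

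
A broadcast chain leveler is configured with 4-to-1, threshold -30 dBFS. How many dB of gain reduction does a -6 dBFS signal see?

The signal is 24 dB above threshold.
A 4:1 ratio leaves 6 dB of that excess.
So the signal is attenuated by 24 − 6 = 18 dB.

18 dB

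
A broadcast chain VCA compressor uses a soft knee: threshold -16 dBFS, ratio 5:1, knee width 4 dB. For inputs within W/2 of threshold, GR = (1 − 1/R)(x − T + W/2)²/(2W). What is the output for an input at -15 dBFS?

-15.9 dBFS

x − T + W/2 = -15 − (-16) + 2 = 3.
GR = (1 − 1/5) × 3² / 8 = 0.8 × 9 / 8 = 0.9 dB.
Output = -15 − 0.9 = -15.9 dBFS.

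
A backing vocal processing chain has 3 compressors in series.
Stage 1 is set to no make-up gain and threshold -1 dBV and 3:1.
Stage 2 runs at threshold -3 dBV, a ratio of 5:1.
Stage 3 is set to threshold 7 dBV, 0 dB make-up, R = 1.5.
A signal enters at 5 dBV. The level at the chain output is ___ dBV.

-2.2 dBV

Stage 1: 6 dB above -1 dBV, reduced 3:1 to 2 dB above → 1 dBV.
Stage 2: 4 dB above -3 dBV, reduced 5:1 to 0.8 dB above → -2.2 dBV.
Stage 3: below threshold (-2.2 ≤ 7); passes unchanged; output -2.2 dBV.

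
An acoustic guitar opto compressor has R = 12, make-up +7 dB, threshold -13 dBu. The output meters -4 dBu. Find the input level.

11 dBu

Stripping the +7 dB make-up gives -11 dBu at the gain stage.
Post-compression overshoot = -11 − (-13) = 2 dB.
Input overshoot = R × output overshoot = 24 dB → input = -13 + 24 = 11 dBu.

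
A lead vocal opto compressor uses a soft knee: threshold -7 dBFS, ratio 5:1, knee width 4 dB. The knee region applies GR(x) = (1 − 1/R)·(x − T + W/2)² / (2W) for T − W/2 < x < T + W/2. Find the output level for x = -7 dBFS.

x − T + W/2 = -7 − (-7) + 2 = 2.
GR = (1 − 1/5) × 2² / 8 = 0.8 × 4 / 8 = 0.4 dB.
Output = -7 − 0.4 = -7.4 dBFS.

-7.4 dBFS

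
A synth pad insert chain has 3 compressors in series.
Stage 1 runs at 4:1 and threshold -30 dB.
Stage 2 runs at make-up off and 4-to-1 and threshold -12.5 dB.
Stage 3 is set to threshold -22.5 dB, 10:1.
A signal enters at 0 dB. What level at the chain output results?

Stage 1: overshoot 30 dB → 30/4 = 7.5 dB → -22.5 dB.
Stage 2: -22.5 dB is at or below the -12.5 dB threshold — no compression; output -22.5 dB.
Stage 3: -22.5 dB is at or below the -22.5 dB threshold — no compression; output -22.5 dB.

-22.5 dB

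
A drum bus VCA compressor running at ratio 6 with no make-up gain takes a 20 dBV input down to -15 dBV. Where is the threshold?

Gain reduction = 20 − (-15) = 35 dB; output overshoot = GR / (R − 1) = 35 / 5 = 7 dB.
Threshold = output − output overshoot = -15 − 7 = -22 dBV.

-22 dBV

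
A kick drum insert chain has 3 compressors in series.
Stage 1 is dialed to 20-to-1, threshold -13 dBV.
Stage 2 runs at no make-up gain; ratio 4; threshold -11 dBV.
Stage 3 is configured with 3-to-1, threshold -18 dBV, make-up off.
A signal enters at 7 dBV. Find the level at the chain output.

-16 dBV

Stage 1: 20 dB above -13 dBV, reduced 20:1 to 1 dB above → -12 dBV.
Stage 2: below threshold (-12 ≤ -11); passes unchanged; output -12 dBV.
Stage 3: 6 dB above -18 dBV, reduced 3:1 to 2 dB above → -16 dBV.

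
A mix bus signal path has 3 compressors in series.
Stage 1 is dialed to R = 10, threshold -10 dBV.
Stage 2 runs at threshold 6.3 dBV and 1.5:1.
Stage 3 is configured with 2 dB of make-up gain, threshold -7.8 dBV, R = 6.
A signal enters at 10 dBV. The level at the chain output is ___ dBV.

Stage 1: 10 dBV is 20 dB over -10 dBV; at 10:1 that becomes 2 dB over, giving -8 dBV.
Stage 2: -8 dBV is at or below the 6.3 dBV threshold — no compression; output -8 dBV.
Stage 3: -8 dBV ≤ -7.8 dBV, so stage 3 doesn't engage; make-up brings it to -6 dBV.

-6 dBV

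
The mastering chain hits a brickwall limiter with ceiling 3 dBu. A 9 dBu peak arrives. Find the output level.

3 dBu

A brickwall limiter is an ∞:1 compressor: any input above the ceiling is clamped to 3 dBu.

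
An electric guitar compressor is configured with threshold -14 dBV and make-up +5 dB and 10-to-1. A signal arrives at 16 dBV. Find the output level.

-6 dBV

Overshoot: 16 − (-14) = 30 dB.
The 30 dB excess becomes 3 dB after 10:1 reduction.
Output = -14 + 3 = -11 dBV; make-up adds 5 dB, giving -6 dBV.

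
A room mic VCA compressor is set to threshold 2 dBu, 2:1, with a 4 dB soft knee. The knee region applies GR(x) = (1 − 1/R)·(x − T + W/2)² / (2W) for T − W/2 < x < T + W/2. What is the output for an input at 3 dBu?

2.4375 dBu

x − T + W/2 = 3 − 2 + 2 = 3.
GR = (1 − 1/2) × 3² / 8 = 0.5 × 9 / 8 = 0.5625 dB.
Output = 3 − 0.5625 = 2.4375 dBu.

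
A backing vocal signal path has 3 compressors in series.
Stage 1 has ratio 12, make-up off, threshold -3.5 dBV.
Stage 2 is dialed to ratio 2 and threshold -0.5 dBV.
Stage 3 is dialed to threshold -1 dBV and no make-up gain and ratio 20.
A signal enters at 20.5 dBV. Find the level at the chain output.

Stage 1: 24 dB above -3.5 dBV, reduced 12:1 to 2 dB above → -1.5 dBV.
Stage 2: -1.5 dBV is at or below the -0.5 dBV threshold — no compression; output -1.5 dBV.
Stage 3: -1.5 dBV is at or below the -1 dBV threshold — no compression; output -1.5 dBV.

-1.5 dBV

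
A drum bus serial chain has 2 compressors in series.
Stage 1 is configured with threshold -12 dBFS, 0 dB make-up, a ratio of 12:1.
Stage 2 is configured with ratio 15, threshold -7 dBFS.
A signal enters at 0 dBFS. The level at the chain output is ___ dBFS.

Stage 1: 0 dBFS is 12 dB over -12 dBFS; at 12:1 that becomes 1 dB over, giving -11 dBFS.
Stage 2: -11 dBFS ≤ -7 dBFS, so stage 2 doesn't engage; output -11 dBFS.

-11 dBFS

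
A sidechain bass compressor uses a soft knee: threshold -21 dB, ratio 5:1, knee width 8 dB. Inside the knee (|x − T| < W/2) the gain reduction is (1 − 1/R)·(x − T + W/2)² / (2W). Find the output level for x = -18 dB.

-20.45 dB

x − T + W/2 = -18 − (-21) + 4 = 7.
GR = (1 − 1/5) × 7² / 16 = 0.8 × 49 / 16 = 2.45 dB.
Output = -18 − 2.45 = -20.45 dB.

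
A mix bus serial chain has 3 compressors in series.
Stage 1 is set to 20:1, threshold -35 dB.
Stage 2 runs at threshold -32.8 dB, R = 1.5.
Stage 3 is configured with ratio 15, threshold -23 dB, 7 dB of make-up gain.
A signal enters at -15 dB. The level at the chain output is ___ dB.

Stage 1: -15 dB is 20 dB over -35 dB; at 20:1 that becomes 1 dB over, giving -34 dB.
Stage 2: -34 dB is at or below the -32.8 dB threshold — no compression; output -34 dB.
Stage 3: -34 dB ≤ -23 dB, so stage 3 doesn't engage; make-up brings it to -27 dB.

-27 dB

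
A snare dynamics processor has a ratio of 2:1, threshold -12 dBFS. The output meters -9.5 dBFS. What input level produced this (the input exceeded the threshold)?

The compressed level sits -9.5 − (-12) = 2.5 dB over threshold.
Undo the ratio: input overshoot = 2.5 × 2 = 5 dB, giving input = -7 dBFS.

-7 dBFS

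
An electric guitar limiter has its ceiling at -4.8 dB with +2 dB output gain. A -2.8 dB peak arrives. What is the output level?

-2.8 dB

At ∞:1, everything above -4.8 dB is held at the ceiling.
Output gain then adds 2 dB: -4.8 + 2 = -2.8 dB.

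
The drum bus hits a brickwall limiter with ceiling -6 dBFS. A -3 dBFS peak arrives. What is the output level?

-6 dBFS

A brickwall limiter is an ∞:1 compressor: any input above the ceiling is clamped to -6 dBFS.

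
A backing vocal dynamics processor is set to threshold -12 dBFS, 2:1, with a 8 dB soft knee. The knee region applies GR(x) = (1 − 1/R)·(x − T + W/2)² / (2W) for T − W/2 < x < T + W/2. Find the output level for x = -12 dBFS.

x − T + W/2 = -12 − (-12) + 4 = 4.
GR = (1 − 1/2) × 4² / 16 = 0.5 × 16 / 16 = 0.5 dB.
Output = -12 − 0.5 = -12.5 dBFS.

-12.5 dBFS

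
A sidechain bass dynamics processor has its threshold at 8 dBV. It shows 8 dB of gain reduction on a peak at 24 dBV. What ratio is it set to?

2:1

Input overshoot = 24 − 8 = 16 dB.
Output overshoot = 16 − 8 = 8 dB.
Ratio = input overshoot / output overshoot = 16 / 8 = 2.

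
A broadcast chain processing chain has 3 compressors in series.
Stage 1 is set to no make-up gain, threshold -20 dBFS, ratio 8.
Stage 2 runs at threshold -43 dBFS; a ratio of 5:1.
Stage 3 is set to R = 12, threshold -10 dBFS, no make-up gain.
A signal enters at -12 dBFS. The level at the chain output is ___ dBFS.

-38.2 dBFS

Stage 1: -12 dBFS is 8 dB over -20 dBFS; at 8:1 that becomes 1 dB over, giving -19 dBFS.
Stage 2: -19 dBFS is 24 dB over -43 dBFS; at 5:1 that becomes 4.8 dB over, giving -38.2 dBFS.
Stage 3: below threshold (-38.2 ≤ -10); passes unchanged; output -38.2 dBFS.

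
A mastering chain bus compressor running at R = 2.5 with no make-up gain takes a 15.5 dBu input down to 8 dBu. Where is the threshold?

3 dBu

Gain reduction = 15.5 − 8 = 7.5 dB; output overshoot = GR / (R − 1) = 7.5 / 1.5 = 5 dB.
Threshold = output − output overshoot = 8 − 5 = 3 dBu.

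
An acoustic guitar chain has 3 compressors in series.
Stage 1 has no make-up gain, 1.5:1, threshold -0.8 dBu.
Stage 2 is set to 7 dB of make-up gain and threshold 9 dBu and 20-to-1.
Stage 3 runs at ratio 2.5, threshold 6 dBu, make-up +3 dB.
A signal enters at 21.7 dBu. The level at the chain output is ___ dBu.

13.104 dBu

Stage 1: 22.5 dB above -0.8 dBu, reduced 1.5:1 to 15 dB above → 14.2 dBu.
Stage 2: 5.2 dB above 9 dBu, reduced 20:1 to 0.26 dB above → 9.26 dBu; +7 dB make-up → 16.26 dBu.
Stage 3: 16.26 dBu is 10.26 dB over 6 dBu; at 2.5:1 that becomes 4.104 dB over, giving 10.104 dBu; +3 dB make-up → 13.104 dBu.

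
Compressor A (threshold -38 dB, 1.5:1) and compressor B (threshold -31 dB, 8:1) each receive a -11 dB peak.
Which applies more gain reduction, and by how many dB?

B, by 8.5 dB

A: GR = 27 − 27/1.5 = 9 dB.
B: GR = 20 − 20/8 = 17.5 dB.
Difference: 8.5 dB in favour of B.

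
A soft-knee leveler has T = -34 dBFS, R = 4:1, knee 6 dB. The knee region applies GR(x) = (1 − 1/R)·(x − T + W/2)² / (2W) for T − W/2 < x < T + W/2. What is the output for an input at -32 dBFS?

x − T + W/2 = -32 − (-34) + 3 = 5.
GR = (1 − 1/4) × 5² / 12 = 0.75 × 25 / 12 = 1.5625 dB.
Output = -32 − 1.5625 = -33.5625 dBFS.

-33.5625 dBFS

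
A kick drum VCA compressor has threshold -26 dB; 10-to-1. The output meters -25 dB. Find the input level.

That's 1 dB above the -26 dB threshold.
Before 10:1 compression the overshoot was 1 × 10 = 10 dB, so input = -26 + 10 = -16 dB.

-16 dB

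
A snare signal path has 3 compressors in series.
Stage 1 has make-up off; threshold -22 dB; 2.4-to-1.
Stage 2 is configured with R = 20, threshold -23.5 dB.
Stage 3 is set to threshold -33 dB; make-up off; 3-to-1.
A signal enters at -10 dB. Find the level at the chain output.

Stage 1: -10 dB is 12 dB over -22 dB; at 2.4:1 that becomes 5 dB over, giving -17 dB.
Stage 2: overshoot 6.5 dB → 6.5/20 = 0.325 dB → -23.175 dB.
Stage 3: 9.825 dB above -33 dB, reduced 3:1 to 3.275 dB above → -29.725 dB.

-29.725 dB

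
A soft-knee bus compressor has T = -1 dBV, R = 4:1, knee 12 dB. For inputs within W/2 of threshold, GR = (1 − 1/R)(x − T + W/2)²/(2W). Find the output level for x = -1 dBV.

-2.125 dBV

x − T + W/2 = -1 − (-1) + 6 = 6.
GR = (1 − 1/4) × 6² / 24 = 0.75 × 36 / 24 = 1.125 dB.
Output = -1 − 1.125 = -2.125 dBV.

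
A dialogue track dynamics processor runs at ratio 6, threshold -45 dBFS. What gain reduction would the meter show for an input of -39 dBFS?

The signal is 6 dB above threshold.
After 6:1 compression the overshoot becomes 6/6 = 1 dB.
So the signal is attenuated by 6 − 1 = 5 dB.

5 dB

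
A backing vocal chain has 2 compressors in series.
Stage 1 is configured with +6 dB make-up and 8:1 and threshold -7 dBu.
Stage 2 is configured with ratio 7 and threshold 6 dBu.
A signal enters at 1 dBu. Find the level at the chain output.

Stage 1: 1 dBu is 8 dB over -7 dBu; at 8:1 that becomes 1 dB over, giving -6 dBu; +6 dB make-up → 0 dBu.
Stage 2: below threshold (0 ≤ 6); passes unchanged; output 0 dBu.

0 dBu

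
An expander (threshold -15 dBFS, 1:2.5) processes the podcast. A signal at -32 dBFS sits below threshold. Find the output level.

Below threshold, a 1:2.5 expander applies gain = (2.5−1)×(T − x) of attenuation.
(2.5−1) × 17 = 25.5 dB, so output = -32 − 25.5 = -57.5 dBFS.

-57.5 dBFS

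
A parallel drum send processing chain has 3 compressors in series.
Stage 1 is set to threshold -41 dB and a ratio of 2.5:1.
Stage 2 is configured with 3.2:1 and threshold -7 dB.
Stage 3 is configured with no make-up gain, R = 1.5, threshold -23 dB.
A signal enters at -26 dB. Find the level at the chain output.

Stage 1: -26 dB is 15 dB over -41 dB; at 2.5:1 that becomes 6 dB over, giving -35 dB.
Stage 2: -35 dB ≤ -7 dB, so stage 2 doesn't engage; output -35 dB.
Stage 3: -35 dB ≤ -23 dB, so stage 3 doesn't engage; output -35 dB.

-35 dB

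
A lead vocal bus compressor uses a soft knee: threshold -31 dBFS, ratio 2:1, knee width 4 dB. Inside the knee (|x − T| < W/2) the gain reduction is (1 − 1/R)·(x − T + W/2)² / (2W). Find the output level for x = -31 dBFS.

x − T + W/2 = -31 − (-31) + 2 = 2.
GR = (1 − 1/2) × 2² / 8 = 0.5 × 4 / 8 = 0.25 dB.
Output = -31 − 0.25 = -31.25 dBFS.

-31.25 dBFS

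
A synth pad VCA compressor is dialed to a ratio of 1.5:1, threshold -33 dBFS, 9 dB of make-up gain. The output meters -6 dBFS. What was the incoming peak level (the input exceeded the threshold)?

-6 dBFS

Remove make-up: -6 − 9 = -15 dBFS.
The compressed level sits -15 − (-33) = 18 dB over threshold.
Before 1.5:1 compression the overshoot was 18 × 1.5 = 27 dB, so input = -33 + 27 = -6 dBFS.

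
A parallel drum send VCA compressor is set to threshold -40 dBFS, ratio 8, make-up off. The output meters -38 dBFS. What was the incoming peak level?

The compressed level sits -38 − (-40) = 2 dB over threshold.
Input overshoot = R × output overshoot = 16 dB → input = -40 + 16 = -24 dBFS.

-24 dBFS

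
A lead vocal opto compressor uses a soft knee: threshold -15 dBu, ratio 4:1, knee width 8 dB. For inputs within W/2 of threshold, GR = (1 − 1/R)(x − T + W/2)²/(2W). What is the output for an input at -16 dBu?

-16.421875 dBu

x − T + W/2 = -16 − (-15) + 4 = 3.
GR = (1 − 1/4) × 3² / 16 = 0.75 × 9 / 16 = 0.421875 dB.
Output = -16 − 0.421875 = -16.421875 dBu.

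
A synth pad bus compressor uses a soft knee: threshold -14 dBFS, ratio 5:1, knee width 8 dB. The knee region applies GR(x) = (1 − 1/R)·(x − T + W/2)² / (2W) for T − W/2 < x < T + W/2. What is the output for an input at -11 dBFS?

-13.45 dBFS

x − T + W/2 = -11 − (-14) + 4 = 7.
GR = (1 − 1/5) × 7² / 16 = 0.8 × 49 / 16 = 2.45 dB.
Output = -11 − 2.45 = -13.45 dBFS.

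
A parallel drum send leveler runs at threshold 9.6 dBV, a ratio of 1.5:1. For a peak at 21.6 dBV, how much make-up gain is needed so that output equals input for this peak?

Overshoot 12 dB → 12/1.5 = 8 dB after compression, so the compressed level is 9.6 + 8 = 17.6 dBV.
Make-up = target − compressed = 21.6 − 17.6 = 4 dB.

4 dB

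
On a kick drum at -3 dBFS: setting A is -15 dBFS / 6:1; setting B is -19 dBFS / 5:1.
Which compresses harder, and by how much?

A: GR = 12 − 12/6 = 10 dB.
B: GR = 16 − 16/5 = 12.8 dB.
B applies 2.8 dB more gain reduction.

B, by 2.8 dB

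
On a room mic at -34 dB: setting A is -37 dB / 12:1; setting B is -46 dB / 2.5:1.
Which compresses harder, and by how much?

B, by 4.45 dB

A: GR = 3 − 3/12 = 2.75 dB.
B: GR = 12 − 12/2.5 = 7.2 dB.
B reduces 4.45 dB more.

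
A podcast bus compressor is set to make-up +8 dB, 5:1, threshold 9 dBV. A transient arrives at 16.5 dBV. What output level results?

18.5 dBV

The input is 7.5 dB above the 9 dBV threshold.
5:1 compression reduces that to 7.5/5 = 1.5 dB over.
So the level is 9 + 1.5 = 10.5 dBV; make-up adds 8 dB, giving 18.5 dBV.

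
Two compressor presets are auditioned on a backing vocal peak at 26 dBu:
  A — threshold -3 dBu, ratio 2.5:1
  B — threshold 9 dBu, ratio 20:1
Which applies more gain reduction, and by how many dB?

A, by 1.25 dB

A: GR = 29 − 29/2.5 = 17.4 dB.
B: GR = 17 − 17/20 = 16.15 dB.
A applies 1.25 dB more gain reduction.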